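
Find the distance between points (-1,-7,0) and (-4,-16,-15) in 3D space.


dx=-3, dy=-9, dz=-15
d = sqrt(9+81+225) = sqrt(315) = 17.7482

17.7482


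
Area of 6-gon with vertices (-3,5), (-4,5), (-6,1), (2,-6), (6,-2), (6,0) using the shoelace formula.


sum(xi*y_{i+1}) = -3*5 - 4*1 - 6*(-6) + 2*(-2) + 6*0 + 6*5 = 43
sum(yi*x_{i+1}) = 5*(-4) + 5*(-6) + 1*2 - 6*6 - 2*6 + 0*(-3) = -96
Area = |43 + 96|/2 = 139/2 = 69.5000

69.5000 sq units


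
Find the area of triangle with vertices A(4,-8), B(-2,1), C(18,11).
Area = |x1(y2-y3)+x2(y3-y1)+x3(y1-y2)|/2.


4*(1-11) = -40
-2*(11+ 8) = -38
18*(-8-1) = -162
sum = -240
Area = |-240|/2 = 120.0000

120.0000 sq units


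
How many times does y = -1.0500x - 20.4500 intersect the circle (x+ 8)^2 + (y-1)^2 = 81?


Substitute y = -1.0500x - 20.4500: (x+ 8)^2 + (-1.0500x- 20.4500-1)^2 = 81
Expand to Ax^2 + Bx + C = 0, where b-k = -21.45
A = 1+m^2 = 2.1025
B = 2(m(b-k) - h) = 2(-1.0500*(-21.45) + 8) = 61.045
C = h^2 + (b-k)^2 - r^2 = 64 + 460.1025 - 81 = 443.1025
disc = B^2-4AC = 3726.4920 - 3726.4920 = 0
disc = 0

1 intersection point (tangent)


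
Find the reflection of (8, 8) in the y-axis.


Reflection rule for y-axis: (-x, y)
(8, 8) -> (-8, 8)

(-8, 8)


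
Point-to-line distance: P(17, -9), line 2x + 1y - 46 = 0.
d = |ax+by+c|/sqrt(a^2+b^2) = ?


|2*17 + 1*(-9) - 46| = |-21| = 21
sqrt(4 + 1) = sqrt(5) = 2.2361
d = 21/sqrt(5) = 9.3915

9.3915


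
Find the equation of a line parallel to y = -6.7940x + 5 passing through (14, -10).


Parallel lines have equal slopes.
m2 = -6.7940
b2 = -10 + 6.7940*14 = 85.1160

y = -6.7940x + 85.1160


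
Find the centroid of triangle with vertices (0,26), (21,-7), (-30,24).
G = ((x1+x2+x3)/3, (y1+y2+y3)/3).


Gx = (0+21- 30)/3 = -9/3 = -3.0000
Gy = (26- 7+24)/3 = 43/3 = 14.3333

G = (-3.0000, 14.3333)


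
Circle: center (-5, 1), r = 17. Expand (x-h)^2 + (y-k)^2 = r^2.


(x+ 5)^2 + (y-1)^2 = 17^2
D = -2h = 10, E = -2k = -2
F = h^2+k^2-r^2 = 25+1-289 = -263

x^2 + y^2 + 10x - 2y - 263 = 0


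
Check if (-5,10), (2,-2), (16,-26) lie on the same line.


-5*(-2+ 26) + 2*(-26-10) + 16*(10+ 2)
= -120 - 72 + 192 = 0

Yes, collinear (determinant = 0)


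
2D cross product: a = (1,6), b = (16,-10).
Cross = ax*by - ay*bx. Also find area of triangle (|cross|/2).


cross = 1*(-10) - 6*16 = -10 - 96 = -106
Triangle area = |-106|/2 = 106/2 = 53.0000

cross = -106, triangle area = 53.0000


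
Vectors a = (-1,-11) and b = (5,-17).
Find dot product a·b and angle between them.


a·b = -1*5 - 11*(-17) = -5 + 187 = 182
|a| = sqrt(1+121) = 11.0454
|b| = sqrt(25+289) = 17.7200
cos(theta) = 182/(sqrt(122)*sqrt(314)) = 182/sqrt(38308) = 0.929879
theta = arccos(182/sqrt(38308)) = 21.5840 degrees

a·b = 182, theta = 21.5840 deg


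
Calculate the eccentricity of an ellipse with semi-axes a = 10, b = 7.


c = sqrt(100-49) = sqrt(51) = 7.1414
e = c/a = sqrt(51)/10 = 0.7141

e = 0.7141


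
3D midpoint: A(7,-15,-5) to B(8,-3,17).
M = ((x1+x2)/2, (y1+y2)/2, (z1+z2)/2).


Mx = (7+8)/2 = 7.5000
My = (-15- 3)/2 = -9.0000
Mz = (-5+17)/2 = 6.0000

M = (7.5000, -9.0000, 6.0000)


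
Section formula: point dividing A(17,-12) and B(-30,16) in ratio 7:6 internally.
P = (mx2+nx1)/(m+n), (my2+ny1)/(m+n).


Px = (7*(-30) + 6*17)/13 = -108/13 = -8.3077
Py = (7*16 + 6*(-12))/13 = 40/13 = 3.0769

P = (-8.3077, 3.0769)


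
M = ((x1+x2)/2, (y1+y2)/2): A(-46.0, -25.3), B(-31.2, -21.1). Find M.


Mx = (-46.0 - 31.2)/2 = -77.2/2 = -38.6000
My = (-25.3 - 21.1)/2 = -46.4/2 = -23.2000

(-38.6000, -23.2000)


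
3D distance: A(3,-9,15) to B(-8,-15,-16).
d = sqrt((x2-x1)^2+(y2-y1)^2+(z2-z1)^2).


dx=-11, dy=-6, dz=-31
d = sqrt(121+36+961) = sqrt(1118) = 33.4365

33.4365


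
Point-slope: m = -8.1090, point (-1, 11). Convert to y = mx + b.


y - 11 = -8.1090(x + 1)
y = -8.1090x + 11 + 8.1090*(-1)
y = -8.1090x + 2.8910

y = -8.1090x + 2.8910


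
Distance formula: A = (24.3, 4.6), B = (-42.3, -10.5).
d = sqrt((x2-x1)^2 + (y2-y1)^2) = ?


dx = -42.3 - 24.3 = -66.6
dy = -10.5 - 4.6 = -15.1
d = sqrt(4435.56 + 228.01) = sqrt(4663.57) = 68.2903

68.2903


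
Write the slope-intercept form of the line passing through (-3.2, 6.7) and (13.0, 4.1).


m = (-2.6)/(16.2) = -0.1605
b = y1 - m*x1 = 6.7 - (-2.6*(-3.2))/(16.2) = 6.7 - 0.5136 = 6.1864

y = -0.1605x + 6.1864


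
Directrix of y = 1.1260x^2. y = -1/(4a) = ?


a = 1.1260
1/(4a) = 0.2220
directrix: y = -0.2220 = -0.2220

y = -0.2220


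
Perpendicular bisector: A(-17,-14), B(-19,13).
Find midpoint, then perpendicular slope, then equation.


Midpoint = (-18, -0.5)
Slope of AB = dy/dx = 27/(-2) = -13.5000
Perp slope = -dx/dy = 2/27 = 0.0741
b = My - (perp slope)*Mx = -0.5 + (-2*(-18))/27 = -0.5 + 1.3333 = 0.8333

y = 0.0741x + 0.8333


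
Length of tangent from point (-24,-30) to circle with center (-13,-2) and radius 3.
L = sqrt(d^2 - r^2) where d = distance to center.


d = sqrt((-24+ 13)^2 + (-30+ 2)^2) = sqrt(121+784) = 30.0832
L = sqrt(905.0000 - 9) = sqrt(896.0000) = 29.9333

29.9333


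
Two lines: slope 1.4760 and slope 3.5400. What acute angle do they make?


m1-m2 = -2.064
1+m1*m2 = 6.22504
tan(theta) = |-2.064/6.22504| = 0.331564
theta = arctan(|-2.064/6.22504|) = 18.3437 degrees (acute angle)

18.3437 degrees


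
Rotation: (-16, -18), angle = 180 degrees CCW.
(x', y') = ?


cos(180) = -1, sin(180) = 0
x' = -16*(-1) + 18*0 = 16
y' = -16*0 - 18*(-1) = 18

(16, 18)


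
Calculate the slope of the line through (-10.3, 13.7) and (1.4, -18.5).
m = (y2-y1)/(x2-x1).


dy = -18.5 - 13.7 = -32.2
dx = 1.4 + 10.3 = 11.7
m = -32.2/11.7 = -2.7521

m = -2.7521


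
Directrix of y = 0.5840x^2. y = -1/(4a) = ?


a = 0.5840
1/(4a) = 0.4281
directrix: y = -0.4281 = -0.4281

y = -0.4281


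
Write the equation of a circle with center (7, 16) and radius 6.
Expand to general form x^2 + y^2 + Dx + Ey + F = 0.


(x-7)^2 + (y-16)^2 = 6^2
D = -2h = -14, E = -2k = -32
F = h^2+k^2-r^2 = 49+256-36 = 269

x^2 + y^2 - 14x - 32y + 269 = 0


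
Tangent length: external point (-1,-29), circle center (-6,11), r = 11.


d = sqrt((-1+ 6)^2 + (-29-11)^2) = sqrt(25+1600) = 40.3113
L = sqrt(1625.0000 - 121) = sqrt(1504.0000) = 38.7814

38.7814


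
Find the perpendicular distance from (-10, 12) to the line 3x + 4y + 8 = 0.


|3*(-10) + 4*12 + 8| = |26| = 26
sqrt(9 + 16) = sqrt(25) = 5.0000
d = 26/sqrt(25) = 5.2000

5.2000


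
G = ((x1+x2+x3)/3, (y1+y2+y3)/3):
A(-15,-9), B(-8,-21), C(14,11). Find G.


Gx = (-15- 8+14)/3 = -9/3 = -3.0000
Gy = (-9- 21+11)/3 = -19/3 = -6.3333

G = (-3.0000, -6.3333)


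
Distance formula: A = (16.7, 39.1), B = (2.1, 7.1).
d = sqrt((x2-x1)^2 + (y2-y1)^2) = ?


dx = 2.1 - 16.7 = -14.6
dy = 7.1 - 39.1 = -32.0
d = sqrt(213.16 + 1024.0) = sqrt(1237.16) = 35.1733

35.1733


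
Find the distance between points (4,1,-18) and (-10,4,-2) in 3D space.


dx=-14, dy=3, dz=16
d = sqrt(196+9+256) = sqrt(461) = 21.4709

21.4709


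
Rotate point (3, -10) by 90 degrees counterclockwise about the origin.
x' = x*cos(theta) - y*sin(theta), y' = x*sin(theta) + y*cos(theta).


cos(90) = 0, sin(90) = 1
x' = 3*0 + 10*1 = 10
y' = 3*1 - 10*0 = 3

(10, 3)


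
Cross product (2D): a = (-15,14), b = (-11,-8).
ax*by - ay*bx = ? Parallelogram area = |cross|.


cross = -15*(-8) - 14*(-11) = 120 + 154 = 274
Parallelogram area = |274| = 274

cross = 274, parallelogram area = 274


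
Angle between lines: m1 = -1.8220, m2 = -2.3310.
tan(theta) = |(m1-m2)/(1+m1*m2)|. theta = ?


m1-m2 = 0.509
1+m1*m2 = 5.247082
tan(theta) = |0.509/5.247082| = 0.097006
theta = arctan(|0.509/5.247082|) = 5.5407 degrees (acute angle)

5.5407 degrees


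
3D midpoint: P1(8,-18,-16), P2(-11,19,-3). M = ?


Mx = (8- 11)/2 = -1.5000
My = (-18+19)/2 = 0.5000
Mz = (-16- 3)/2 = -9.5000

M = (-1.5000, 0.5000, -9.5000)


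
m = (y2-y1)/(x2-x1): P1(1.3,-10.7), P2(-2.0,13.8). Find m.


dy = 13.8 + 10.7 = 24.5
dx = -2.0 - 1.3 = -3.3
m = 24.5/(-3.3) = -7.4242

m = -7.4242


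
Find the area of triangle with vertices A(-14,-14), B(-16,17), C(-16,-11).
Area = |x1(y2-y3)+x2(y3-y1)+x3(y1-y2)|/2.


-14*(17+ 11) = -392
-16*(-11+ 14) = -48
-16*(-14-17) = 496
sum = 56
Area = |56|/2 = 28.0000

28.0000 sq units


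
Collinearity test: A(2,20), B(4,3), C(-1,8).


2*(3-8) + 4*(8-20) - 1*(20-3)
= -10 - 48 - 17 = -75

No, not collinear (determinant = -75)


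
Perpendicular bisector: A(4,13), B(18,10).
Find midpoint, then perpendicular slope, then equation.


Midpoint = (11, 11.5)
Slope of AB = dy/dx = -3/14 = -0.2143
Perp slope = -dx/dy = 14/3 = 4.6667
b = My - (perp slope)*Mx = 11.5 + (14*11)/(-3) = 11.5 - 51.3333 = -39.8333

y = 4.6667x - 39.8333


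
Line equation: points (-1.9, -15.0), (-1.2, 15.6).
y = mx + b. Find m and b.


m = (30.6)/(0.7) = 43.7143
b = y1 - m*x1 = -15.0 - (30.6*(-1.9))/(0.7) = -15.0 + 83.0571 = 68.0571

y = 43.7143x + 68.0571


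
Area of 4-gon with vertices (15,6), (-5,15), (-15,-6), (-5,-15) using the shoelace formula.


sum(xi*y_{i+1}) = 15*15 - 5*(-6) - 15*(-15) - 5*6 = 450
sum(yi*x_{i+1}) = 6*(-5) + 15*(-15) - 6*(-5) - 15*15 = -450
Area = |450 + 450|/2 = 900/2 = 450.0000

450.0000 sq units


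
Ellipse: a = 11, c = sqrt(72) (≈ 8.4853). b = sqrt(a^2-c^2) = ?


b^2 = 11^2 - (sqrt(72))^2 = 121 - 72 = 49
b = sqrt(49) = 7

b = 7


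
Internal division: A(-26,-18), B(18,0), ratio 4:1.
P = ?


Px = (4*18 + 1*(-26))/5 = 46/5 = 9.2000
Py = (4*0 + 1*(-18))/5 = -18/5 = -3.6000

P = (9.2000, -3.6000)


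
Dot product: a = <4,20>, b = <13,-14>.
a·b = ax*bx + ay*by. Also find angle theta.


a·b = 4*13 + 20*(-14) = 52 - 280 = -228
|a| = sqrt(16+400) = 20.3961
|b| = sqrt(169+196) = 19.1050
cos(theta) = -228/(sqrt(416)*sqrt(365)) = -228/sqrt(151840) = -0.585116
theta = arccos(-228/sqrt(151840)) = 125.8112 degrees

a·b = -228, theta = 125.8112 deg


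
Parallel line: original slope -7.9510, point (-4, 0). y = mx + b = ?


Parallel lines have equal slopes.
m2 = -7.9510
b2 = 0 + 7.9510*(-4) = -31.8040

y = -7.9510x - 31.8040


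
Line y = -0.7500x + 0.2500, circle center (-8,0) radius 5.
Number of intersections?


Substitute y = -0.7500x + 0.2500: (x+ 8)^2 + (-0.7500x+0.2500-0)^2 = 25
Expand to Ax^2 + Bx + C = 0, where b-k = 0.25
A = 1+m^2 = 1.5625
B = 2(m(b-k) - h) = 2(-0.7500*0.25 + 8) = 15.625
C = h^2 + (b-k)^2 - r^2 = 64 + 0.0625 - 25 = 39.0625
disc = B^2-4AC = 244.1406 - 244.1406 = 0
disc = 0

1 intersection point (tangent)


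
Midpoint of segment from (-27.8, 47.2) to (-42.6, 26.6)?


Mx = (-27.8 - 42.6)/2 = -70.4/2 = -35.2000
My = (47.2 + 26.6)/2 = 73.8/2 = 36.9000

(-35.2000, 36.9000)


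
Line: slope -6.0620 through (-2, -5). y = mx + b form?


y + 5 = -6.0620(x + 2)
y = -6.0620x - 5 + 6.0620*(-2)
y = -6.0620x - 17.1240

y = -6.0620x - 17.1240


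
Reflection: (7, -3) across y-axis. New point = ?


Reflection rule for y-axis: (-x, y)
(7, -3) -> (-7, -3)

(-7, -3)


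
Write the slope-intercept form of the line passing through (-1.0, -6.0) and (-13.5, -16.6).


m = (-10.6)/(-12.5) = 0.8480
b = y1 - m*x1 = -6.0 - (-10.6*(-1.0))/(-12.5) = -6.0 + 0.8480 = -5.1520

y = 0.8480x - 5.1520


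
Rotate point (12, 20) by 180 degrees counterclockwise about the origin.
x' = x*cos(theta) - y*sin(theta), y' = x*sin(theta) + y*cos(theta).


cos(180) = -1, sin(180) = 0
x' = 12*(-1) - 20*0 = -12
y' = 12*0 + 20*(-1) = -20

(-12, -20)


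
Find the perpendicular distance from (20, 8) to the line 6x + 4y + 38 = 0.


|6*20 + 4*8 + 38| = |190| = 190
sqrt(36 + 16) = sqrt(52) = 7.2111
d = 190/sqrt(52) = 26.3483

26.3483


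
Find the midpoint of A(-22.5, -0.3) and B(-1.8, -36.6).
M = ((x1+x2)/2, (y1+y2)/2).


Mx = (-22.5 - 1.8)/2 = -24.3/2 = -12.1500
My = (-0.3 - 36.6)/2 = -36.9/2 = -18.4500

(-12.1500, -18.4500)


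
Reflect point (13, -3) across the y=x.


Reflection rule for y=x: (y, x)
(13, -3) -> (-3, 13)

(-3, 13)


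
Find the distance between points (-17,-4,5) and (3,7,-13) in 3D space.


dx=20, dy=11, dz=-18
d = sqrt(400+121+324) = sqrt(845) = 29.0689

29.0689


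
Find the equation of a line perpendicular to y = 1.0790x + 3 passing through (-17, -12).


Perpendicular slope = -1/m1 = -1/1.0790 = -0.9268
b2 = y0 - m2*x0 = -12 - 17/1.0790 = -12 - 15.7553 = -27.7553

y = -0.9268x - 27.7553


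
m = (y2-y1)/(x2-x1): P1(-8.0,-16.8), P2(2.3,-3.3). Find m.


dy = -3.3 + 16.8 = 13.5
dx = 2.3 + 8.0 = 10.3
m = 13.5/10.3 = 1.3107

m = 1.3107


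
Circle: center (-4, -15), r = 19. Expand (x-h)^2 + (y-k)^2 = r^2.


(x+ 4)^2 + (y+ 15)^2 = 19^2
D = -2h = 8, E = -2k = 30
F = h^2+k^2-r^2 = 16+225-361 = -120

x^2 + y^2 + 8x + 30y - 120 = 0


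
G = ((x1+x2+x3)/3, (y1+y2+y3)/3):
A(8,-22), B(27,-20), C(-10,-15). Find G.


Gx = (8+27- 10)/3 = 25/3 = 8.3333
Gy = (-22- 20- 15)/3 = -57/3 = -19.0000

G = (8.3333, -19.0000)


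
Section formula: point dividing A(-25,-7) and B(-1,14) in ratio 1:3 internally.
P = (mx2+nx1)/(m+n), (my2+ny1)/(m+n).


Px = (1*(-1) + 3*(-25))/4 = -76/4 = -19.0000
Py = (1*14 + 3*(-7))/4 = -7/4 = -1.7500

P = (-19.0000, -1.7500)


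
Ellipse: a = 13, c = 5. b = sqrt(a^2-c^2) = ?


b^2 = 13^2 - (5)^2 = 169 - 25 = 144
b = sqrt(144) = 12

b = 12


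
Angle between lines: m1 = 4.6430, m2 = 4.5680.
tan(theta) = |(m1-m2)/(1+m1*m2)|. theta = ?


m1-m2 = 0.075
1+m1*m2 = 22.209224
tan(theta) = |0.075/22.209224| = 0.003377
theta = arctan(|0.075/22.209224|) = 0.1935 degrees (acute angle)

0.1935 degrees


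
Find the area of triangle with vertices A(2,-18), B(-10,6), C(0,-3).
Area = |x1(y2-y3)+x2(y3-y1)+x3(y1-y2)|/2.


2*(6+ 3) = 18
-10*(-3+ 18) = -150
0*(-18-6) = 0
sum = -132
Area = |-132|/2 = 66.0000

66.0000 sq units


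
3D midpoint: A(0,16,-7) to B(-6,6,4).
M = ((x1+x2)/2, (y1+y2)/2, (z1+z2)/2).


Mx = (0- 6)/2 = -3.0000
My = (16+6)/2 = 11.0000
Mz = (-7+4)/2 = -1.5000

M = (-3.0000, 11.0000, -1.5000)


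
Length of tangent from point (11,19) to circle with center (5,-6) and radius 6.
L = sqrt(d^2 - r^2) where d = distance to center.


d = sqrt((11-5)^2 + (19+ 6)^2) = sqrt(36+625) = 25.7099
L = sqrt(661.0000 - 36) = sqrt(625.0000) = 25.0000

25.0000


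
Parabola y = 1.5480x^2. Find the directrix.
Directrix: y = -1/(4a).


a = 1.5480
1/(4a) = 0.1615
directrix: y = -0.1615 = -0.1615

y = -0.1615


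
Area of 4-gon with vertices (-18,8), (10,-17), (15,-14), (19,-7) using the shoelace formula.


sum(xi*y_{i+1}) = -18*(-17) + 10*(-14) + 15*(-7) + 19*8 = 213
sum(yi*x_{i+1}) = 8*10 - 17*15 - 14*19 - 7*(-18) = -315
Area = |213 + 315|/2 = 528/2 = 264.0000

264.0000 sq units


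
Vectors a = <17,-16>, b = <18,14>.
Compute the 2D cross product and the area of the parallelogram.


cross = 17*14 + 16*18 = 238 + 288 = 526
Parallelogram area = |526| = 526

cross = 526, parallelogram area = 526


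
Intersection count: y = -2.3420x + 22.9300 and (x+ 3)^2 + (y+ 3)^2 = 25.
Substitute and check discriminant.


Substitute y = -2.3420x + 22.9300: (x+ 3)^2 + (-2.3420x+22.9300+ 3)^2 = 25
Expand to Ax^2 + Bx + C = 0, where b-k = 25.93
A = 1+m^2 = 6.484964
B = 2(m(b-k) - h) = 2(-2.3420*25.93 + 3) = -115.45612
C = h^2 + (b-k)^2 - r^2 = 9 + 672.3649 - 25 = 656.3649
disc = B^2-4AC = 13330.1156 - 17026.0110 = -3695.8954
disc < 0

0 intersection points


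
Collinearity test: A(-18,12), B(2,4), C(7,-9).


-18*(4+ 9) + 2*(-9-12) + 7*(12-4)
= -234 - 42 + 56 = -220

No, not collinear (determinant = -220)


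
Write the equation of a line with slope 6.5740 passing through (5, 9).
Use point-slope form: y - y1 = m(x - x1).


y - 9 = 6.5740(x - 5)
y = 6.5740x + 9 - 6.5740*5
y = 6.5740x - 23.8700

y = 6.5740x - 23.8700


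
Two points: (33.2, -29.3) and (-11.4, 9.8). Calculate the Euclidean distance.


dx = -11.4 - 33.2 = -44.6
dy = 9.8 + 29.3 = 39.1
d = sqrt(1989.16 + 1528.81) = sqrt(3517.97) = 59.3125

59.3125


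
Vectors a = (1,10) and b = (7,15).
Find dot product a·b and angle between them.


a·b = 1*7 + 10*15 = 7 + 150 = 157
|a| = sqrt(1+100) = 10.0499
|b| = sqrt(49+225) = 16.5529
cos(theta) = 157/(sqrt(101)*sqrt(274)) = 157/sqrt(27674) = 0.943765
theta = arccos(157/sqrt(27674)) = 19.3063 degrees

a·b = 157, theta = 19.3063 deg


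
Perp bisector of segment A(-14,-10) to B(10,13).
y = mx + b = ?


Midpoint = (-2, 1.5)
Slope of AB = dy/dx = 23/24 = 0.9583
Perp slope = -dx/dy = -24/23 = -1.0435
b = My - (perp slope)*Mx = 1.5 + (24*(-2))/23 = 1.5 - 2.0870 = -0.5870

y = -1.0435x - 0.5870


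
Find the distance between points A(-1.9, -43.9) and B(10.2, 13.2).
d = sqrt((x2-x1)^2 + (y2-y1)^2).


dx = 10.2 + 1.9 = 12.1
dy = 13.2 + 43.9 = 57.1
d = sqrt(146.41 + 3260.41) = sqrt(3406.82) = 58.3680

58.3680


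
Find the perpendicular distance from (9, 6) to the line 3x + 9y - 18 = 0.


|3*9 + 9*6 - 18| = |63| = 63
sqrt(9 + 81) = sqrt(90) = 9.4868
d = 63/sqrt(90) = 6.6408

6.6408


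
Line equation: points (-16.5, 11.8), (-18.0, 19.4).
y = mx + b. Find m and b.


m = (7.6)/(-1.5) = -5.0667
b = y1 - m*x1 = 11.8 - (7.6*(-16.5))/(-1.5) = 11.8 - 83.6000 = -71.8000

y = -5.0667x - 71.8000


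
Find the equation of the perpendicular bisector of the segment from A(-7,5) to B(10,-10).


Midpoint = (1.5, -2.5)
Slope of AB = dy/dx = -15/17 = -0.8824
Perp slope = -dx/dy = 17/15 = 1.1333
b = My - (perp slope)*Mx = -2.5 + (17*1.5)/(-15) = -2.5 - 1.7000 = -4.2000

y = 1.1333x - 4.2000


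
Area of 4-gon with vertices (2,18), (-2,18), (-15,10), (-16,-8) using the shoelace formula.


sum(xi*y_{i+1}) = 2*18 - 2*10 - 15*(-8) - 16*18 = -152
sum(yi*x_{i+1}) = 18*(-2) + 18*(-15) + 10*(-16) - 8*2 = -482
Area = |-152 + 482|/2 = 330/2 = 165.0000

165.0000 sq units


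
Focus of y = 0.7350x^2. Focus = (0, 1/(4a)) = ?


a = 0.7350
4a = 2.9400
focus = (0, 1/2.9400) = (0, 0.3401)

Focus = (0, 0.3401)


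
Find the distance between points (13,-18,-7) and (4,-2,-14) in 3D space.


dx=-9, dy=16, dz=-7
d = sqrt(81+256+49) = sqrt(386) = 19.6469

19.6469


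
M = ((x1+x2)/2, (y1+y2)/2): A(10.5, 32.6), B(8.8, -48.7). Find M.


Mx = (10.5 + 8.8)/2 = 19.3/2 = 9.6500
My = (32.6 - 48.7)/2 = -16.1/2 = -8.0500

(9.6500, -8.0500)


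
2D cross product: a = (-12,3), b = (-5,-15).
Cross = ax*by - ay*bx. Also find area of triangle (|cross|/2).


cross = -12*(-15) - 3*(-5) = 180 + 15 = 195
Triangle area = |195|/2 = 195/2 = 97.5000

cross = 195, triangle area = 97.5000


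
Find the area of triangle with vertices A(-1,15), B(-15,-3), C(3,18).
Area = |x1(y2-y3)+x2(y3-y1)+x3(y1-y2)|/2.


-1*(-3-18) = 21
-15*(18-15) = -45
3*(15+ 3) = 54
sum = 30
Area = |30|/2 = 15.0000

15.0000 sq units


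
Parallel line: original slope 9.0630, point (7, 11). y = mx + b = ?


Parallel lines have equal slopes.
m2 = 9.0630
b2 = 11 - 9.0630*7 = -52.4410

y = 9.0630x - 52.4410


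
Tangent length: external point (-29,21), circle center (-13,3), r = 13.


d = sqrt((-29+ 13)^2 + (21-3)^2) = sqrt(256+324) = 24.0832
L = sqrt(580.0000 - 169) = sqrt(411.0000) = 20.2731

20.2731


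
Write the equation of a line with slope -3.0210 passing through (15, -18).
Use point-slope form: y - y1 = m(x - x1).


y + 18 = -3.0210(x - 15)
y = -3.0210x - 18 + 3.0210*15
y = -3.0210x + 27.3150

y = -3.0210x + 27.3150


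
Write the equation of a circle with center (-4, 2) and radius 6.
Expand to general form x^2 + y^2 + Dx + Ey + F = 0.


(x+ 4)^2 + (y-2)^2 = 6^2
D = -2h = 8, E = -2k = -4
F = h^2+k^2-r^2 = 16+4-36 = -16

x^2 + y^2 + 8x - 4y - 16 = 0


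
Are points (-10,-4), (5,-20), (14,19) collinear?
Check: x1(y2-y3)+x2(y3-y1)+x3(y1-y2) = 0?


-10*(-20-19) + 5*(19+ 4) + 14*(-4+ 20)
= 390 + 115 + 224 = 729

No, not collinear (determinant = 729)


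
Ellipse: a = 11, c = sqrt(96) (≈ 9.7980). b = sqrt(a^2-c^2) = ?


b^2 = 11^2 - (sqrt(96))^2 = 121 - 96 = 25
b = sqrt(25) = 5

b = 5


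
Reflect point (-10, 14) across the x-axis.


Reflection rule for x-axis: (x, -y)
(-10, 14) -> (-10, -14)

(-10, -14)


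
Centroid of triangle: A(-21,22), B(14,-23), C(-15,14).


Gx = (-21+14- 15)/3 = -22/3 = -7.3333
Gy = (22- 23+14)/3 = 13/3 = 4.3333

G = (-7.3333, 4.3333)


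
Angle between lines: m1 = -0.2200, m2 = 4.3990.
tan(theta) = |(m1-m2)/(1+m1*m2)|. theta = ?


m1-m2 = -4.619
1+m1*m2 = 0.03222
tan(theta) = |-4.619/0.03222| = 143.358163
theta = arctan(|-4.619/0.03222|) = 89.6003 degrees (acute angle)

89.6003 degrees


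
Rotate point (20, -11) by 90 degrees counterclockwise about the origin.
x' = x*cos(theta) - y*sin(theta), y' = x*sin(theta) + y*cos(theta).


cos(90) = 0, sin(90) = 1
x' = 20*0 + 11*1 = 11
y' = 20*1 - 11*0 = 20

(11, 20)


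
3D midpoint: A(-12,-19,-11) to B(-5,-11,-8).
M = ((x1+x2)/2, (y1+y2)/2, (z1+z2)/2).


Mx = (-12- 5)/2 = -8.5000
My = (-19- 11)/2 = -15.0000
Mz = (-11- 8)/2 = -9.5000

M = (-8.5000, -15.0000, -9.5000)


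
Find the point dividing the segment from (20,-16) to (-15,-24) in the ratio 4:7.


Px = (4*(-15) + 7*20)/11 = 80/11 = 7.2727
Py = (4*(-24) + 7*(-16))/11 = -208/11 = -18.9091

P = (7.2727, -18.9091)


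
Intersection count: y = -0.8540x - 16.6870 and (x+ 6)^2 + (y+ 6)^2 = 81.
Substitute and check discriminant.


Substitute y = -0.8540x - 16.6870: (x+ 6)^2 + (-0.8540x- 16.6870+ 6)^2 = 81
Expand to Ax^2 + Bx + C = 0, where b-k = -10.687
A = 1+m^2 = 1.729316
B = 2(m(b-k) - h) = 2(-0.8540*(-10.687) + 6) = 30.253396
C = h^2 + (b-k)^2 - r^2 = 36 + 114.211969 - 81 = 69.211969
disc = B^2-4AC = 915.2680 - 478.7575 = 436.5105
disc > 0

2 intersection points


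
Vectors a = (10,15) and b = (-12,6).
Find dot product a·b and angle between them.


a·b = 10*(-12) + 15*6 = -120 + 90 = -30
|a| = sqrt(100+225) = 18.0278
|b| = sqrt(144+36) = 13.4164
cos(theta) = -30/(sqrt(325)*sqrt(180)) = -30/sqrt(58500) = -0.124035
theta = arccos(-30/sqrt(58500)) = 97.1250 degrees

a·b = -30, theta = 97.1250 deg


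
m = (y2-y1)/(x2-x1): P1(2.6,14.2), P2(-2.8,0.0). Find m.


dy = 0.0 - 14.2 = -14.2
dx = -2.8 - 2.6 = -5.4
m = -14.2/(-5.4) = 2.6296

m = 2.6296


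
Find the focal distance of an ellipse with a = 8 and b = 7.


c^2 = 8^2 - 7^2 = 64 - 49 = 15
c = sqrt(15) = 3.8730

c = 3.8730


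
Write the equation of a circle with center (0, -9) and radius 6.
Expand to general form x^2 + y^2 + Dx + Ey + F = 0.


(x-0)^2 + (y+ 9)^2 = 6^2
D = -2h = 0, E = -2k = 18
F = h^2+k^2-r^2 = 0+81-36 = 45

x^2 + y^2 + 18y + 45 = 0


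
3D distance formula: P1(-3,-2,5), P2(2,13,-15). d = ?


dx=5, dy=15, dz=-20
d = sqrt(25+225+400) = sqrt(650) = 25.4951

25.4951


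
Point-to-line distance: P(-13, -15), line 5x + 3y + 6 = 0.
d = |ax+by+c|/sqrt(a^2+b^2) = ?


|5*(-13) + 3*(-15) + 6| = |-104| = 104
sqrt(25 + 9) = sqrt(34) = 5.8310
d = 104/sqrt(34) = 17.8359

17.8359


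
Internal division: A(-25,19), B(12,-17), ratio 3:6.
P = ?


Px = (3*12 + 6*(-25))/9 = -114/9 = -12.6667
Py = (3*(-17) + 6*19)/9 = 63/9 = 7.0000

P = (-12.6667, 7.0000)


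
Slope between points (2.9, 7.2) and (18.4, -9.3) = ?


dy = -9.3 - 7.2 = -16.5
dx = 18.4 - 2.9 = 15.5
m = -16.5/15.5 = -1.0645

m = -1.0645


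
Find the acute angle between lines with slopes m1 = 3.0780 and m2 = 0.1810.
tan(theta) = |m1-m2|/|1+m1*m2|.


m1-m2 = 2.897
1+m1*m2 = 1.557118
tan(theta) = |2.897/1.557118| = 1.860488
theta = arctan(|2.897/1.557118|) = 61.7423 degrees (acute angle)

61.7423 degrees


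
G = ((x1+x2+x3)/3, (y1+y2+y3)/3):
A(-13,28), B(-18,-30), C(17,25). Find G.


Gx = (-13- 18+17)/3 = -14/3 = -4.6667
Gy = (28- 30+25)/3 = 23/3 = 7.6667

G = (-4.6667, 7.6667)


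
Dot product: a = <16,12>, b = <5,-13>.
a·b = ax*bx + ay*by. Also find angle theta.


a·b = 16*5 + 12*(-13) = 80 - 156 = -76
|a| = sqrt(256+144) = 20.0000
|b| = sqrt(25+169) = 13.9284
cos(theta) = -76/(sqrt(400)*sqrt(194)) = -76/sqrt(77600) = -0.272824
theta = arccos(-76/sqrt(77600)) = 105.8324 degrees

a·b = -76, theta = 105.8324 deg


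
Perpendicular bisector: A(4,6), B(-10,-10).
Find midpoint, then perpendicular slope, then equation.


Midpoint = (-3, -2)
Slope of AB = dy/dx = -16/(-14) = 1.1429
Perp slope = -dx/dy = -14/16 = -0.8750
b = My - (perp slope)*Mx = -2 + (-14*(-3))/(-16) = -2 - 2.6250 = -4.6250

y = -0.8750x - 4.6250


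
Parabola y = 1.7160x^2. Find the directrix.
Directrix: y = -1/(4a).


a = 1.7160
1/(4a) = 0.1457
directrix: y = -0.1457 = -0.1457

y = -0.1457


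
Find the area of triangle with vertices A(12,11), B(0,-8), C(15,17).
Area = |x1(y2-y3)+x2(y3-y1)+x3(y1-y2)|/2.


12*(-8-17) = -300
0*(17-11) = 0
15*(11+ 8) = 285
sum = -15
Area = |-15|/2 = 7.5000

7.5000 sq units


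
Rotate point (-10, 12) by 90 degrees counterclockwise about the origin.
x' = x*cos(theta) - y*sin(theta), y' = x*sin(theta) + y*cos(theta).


cos(90) = 0, sin(90) = 1
x' = -10*0 - 12*1 = -12
y' = -10*1 + 12*0 = -10

(-12, -10)


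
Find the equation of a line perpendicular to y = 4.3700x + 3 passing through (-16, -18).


Perpendicular slope = -1/m1 = -1/4.3700 = -0.2288
b2 = y0 - m2*x0 = -18 - 16/4.3700 = -18 - 3.6613 = -21.6613

y = -0.2288x - 21.6613


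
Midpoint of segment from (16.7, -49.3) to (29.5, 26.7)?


Mx = (16.7 + 29.5)/2 = 46.2/2 = 23.1000
My = (-49.3 + 26.7)/2 = -22.6/2 = -11.3000

(23.1000, -11.3000)


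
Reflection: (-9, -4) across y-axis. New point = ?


Reflection rule for y-axis: (-x, y)
(-9, -4) -> (9, -4)

(9, -4)


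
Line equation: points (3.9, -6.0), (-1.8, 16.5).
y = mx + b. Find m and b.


m = (22.5)/(-5.7) = -3.9474
b = y1 - m*x1 = -6.0 - (22.5*3.9)/(-5.7) = -6.0 + 15.3947 = 9.3947

y = -3.9474x + 9.3947


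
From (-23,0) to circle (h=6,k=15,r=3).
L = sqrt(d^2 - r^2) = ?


d = sqrt((-23-6)^2 + (0-15)^2) = sqrt(841+225) = 32.6497
L = sqrt(1066.0000 - 9) = sqrt(1057.0000) = 32.5115

32.5115


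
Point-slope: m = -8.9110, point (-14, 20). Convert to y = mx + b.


y - 20 = -8.9110(x + 14)
y = -8.9110x + 20 + 8.9110*(-14)
y = -8.9110x - 104.7540

y = -8.9110x - 104.7540


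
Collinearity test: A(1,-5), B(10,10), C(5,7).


1*(10-7) + 10*(7+ 5) + 5*(-5-10)
= 3 + 120 - 75 = 48

No, not collinear (determinant = 48)


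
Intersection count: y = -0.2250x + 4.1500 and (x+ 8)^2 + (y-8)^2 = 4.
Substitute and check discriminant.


Substitute y = -0.2250x + 4.1500: (x+ 8)^2 + (-0.2250x+4.1500-8)^2 = 4
Expand to Ax^2 + Bx + C = 0, where b-k = -3.85
A = 1+m^2 = 1.050625
B = 2(m(b-k) - h) = 2(-0.2250*(-3.85) + 8) = 17.7325
C = h^2 + (b-k)^2 - r^2 = 64 + 14.8225 - 4 = 74.8225
disc = B^2-4AC = 314.4416 - 314.4416 = 0
disc = 0

1 intersection point (tangent)


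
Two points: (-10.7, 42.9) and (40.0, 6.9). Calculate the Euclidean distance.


dx = 40.0 + 10.7 = 50.7
dy = 6.9 - 42.9 = -36.0
d = sqrt(2570.49 + 1296.0) = sqrt(3866.49) = 62.1811

62.1811


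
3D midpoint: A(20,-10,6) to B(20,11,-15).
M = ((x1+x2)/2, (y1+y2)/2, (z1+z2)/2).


Mx = (20+20)/2 = 20.0000
My = (-10+11)/2 = 0.5000
Mz = (6- 15)/2 = -4.5000

M = (20.0000, 0.5000, -4.5000)


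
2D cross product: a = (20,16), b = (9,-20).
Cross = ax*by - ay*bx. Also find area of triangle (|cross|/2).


cross = 20*(-20) - 16*9 = -400 - 144 = -544
Triangle area = |-544|/2 = 544/2 = 272.0000

cross = -544, triangle area = 272.0000


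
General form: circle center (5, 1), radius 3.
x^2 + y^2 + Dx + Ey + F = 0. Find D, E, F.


(x-5)^2 + (y-1)^2 = 3^2
D = -2h = -10, E = -2k = -2
F = h^2+k^2-r^2 = 25+1-9 = 17

D = -10, E = -2, F = 17


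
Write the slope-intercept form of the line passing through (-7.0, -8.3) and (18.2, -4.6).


m = (3.7)/(25.2) = 0.1468
b = y1 - m*x1 = -8.3 - (3.7*(-7.0))/(25.2) = -8.3 + 1.0278 = -7.2722

y = 0.1468x - 7.2722


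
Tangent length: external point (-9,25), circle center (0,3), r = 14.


d = sqrt((-9-0)^2 + (25-3)^2) = sqrt(81+484) = 23.7697
L = sqrt(565.0000 - 196) = sqrt(369.0000) = 19.2094

19.2094


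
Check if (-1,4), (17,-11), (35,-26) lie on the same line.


-1*(-11+ 26) + 17*(-26-4) + 35*(4+ 11)
= -15 - 510 + 525 = 0

Yes, collinear (determinant = 0)


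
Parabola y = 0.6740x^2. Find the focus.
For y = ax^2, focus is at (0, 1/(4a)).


a = 0.6740
4a = 2.6960
focus = (0, 1/2.6960) = (0, 0.3709)

Focus = (0, 0.3709)


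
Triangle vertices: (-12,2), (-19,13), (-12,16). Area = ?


-12*(13-16) = 36
-19*(16-2) = -266
-12*(2-13) = 132
sum = -98
Area = |-98|/2 = 49.0000

49.0000 sq units


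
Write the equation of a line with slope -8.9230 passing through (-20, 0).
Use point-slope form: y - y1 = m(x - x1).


y - 0 = -8.9230(x + 20)
y = -8.9230x + 0 + 8.9230*(-20)
y = -8.9230x - 178.4600

y = -8.9230x - 178.4600


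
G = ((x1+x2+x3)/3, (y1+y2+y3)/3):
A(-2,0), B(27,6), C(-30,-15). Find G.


Gx = (-2+27- 30)/3 = -5/3 = -1.6667
Gy = (0+6- 15)/3 = -9/3 = -3.0000

G = (-1.6667, -3.0000)


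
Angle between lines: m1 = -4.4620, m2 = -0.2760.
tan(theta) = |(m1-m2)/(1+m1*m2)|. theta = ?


m1-m2 = -4.186
1+m1*m2 = 2.231512
tan(theta) = |-4.186/2.231512| = 1.875858
theta = arctan(|-4.186/2.231512|) = 61.9384 degrees (acute angle)

61.9384 degrees


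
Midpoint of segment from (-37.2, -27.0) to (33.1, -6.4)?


Mx = (-37.2 + 33.1)/2 = -4.1/2 = -2.0500
My = (-27.0 - 6.4)/2 = -33.4/2 = -16.7000

(-2.0500, -16.7000)


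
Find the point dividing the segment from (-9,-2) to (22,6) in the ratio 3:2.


Px = (3*22 + 2*(-9))/5 = 48/5 = 9.6000
Py = (3*6 + 2*(-2))/5 = 14/5 = 2.8000

P = (9.6000, 2.8000)


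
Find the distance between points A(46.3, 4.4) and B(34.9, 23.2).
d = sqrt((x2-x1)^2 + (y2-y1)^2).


dx = 34.9 - 46.3 = -11.4
dy = 23.2 - 4.4 = 18.8
d = sqrt(129.96 + 353.44) = sqrt(483.4) = 21.9864

21.9864


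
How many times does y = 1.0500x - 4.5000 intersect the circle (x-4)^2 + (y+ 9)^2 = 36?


Substitute y = 1.0500x - 4.5000: (x-4)^2 + (1.0500x- 4.5000+ 9)^2 = 36
Expand to Ax^2 + Bx + C = 0, where b-k = 4.5
A = 1+m^2 = 2.1025
B = 2(m(b-k) - h) = 2(1.0500*4.5 - 4) = 1.45
C = h^2 + (b-k)^2 - r^2 = 16 + 20.25 - 36 = 0.25
disc = B^2-4AC = 2.1025 - 2.1025 = 0
disc = 0

1 intersection point (tangent)


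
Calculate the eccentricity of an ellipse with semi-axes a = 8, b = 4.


c = sqrt(64-16) = sqrt(48) = 6.9282
e = c/a = sqrt(48)/8 = 0.8660

e = 0.8660


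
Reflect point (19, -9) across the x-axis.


Reflection rule for x-axis: (x, -y)
(19, -9) -> (19, 9)

(19, 9)


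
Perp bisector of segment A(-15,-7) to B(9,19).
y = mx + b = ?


Midpoint = (-3, 6)
Slope of AB = dy/dx = 26/24 = 1.0833
Perp slope = -dx/dy = -24/26 = -0.9231
b = My - (perp slope)*Mx = 6 + (24*(-3))/26 = 6 - 2.7692 = 3.2308

y = -0.9231x + 3.2308


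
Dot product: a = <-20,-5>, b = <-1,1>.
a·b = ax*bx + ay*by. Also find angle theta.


a·b = -20*(-1) - 5*1 = 20 - 5 = 15
|a| = sqrt(400+25) = 20.6155
|b| = sqrt(1+1) = 1.4142
cos(theta) = 15/(sqrt(425)*sqrt(2)) = 15/sqrt(850) = 0.514496
theta = arccos(15/sqrt(850)) = 59.0362 degrees

a·b = 15, theta = 59.0362 deg


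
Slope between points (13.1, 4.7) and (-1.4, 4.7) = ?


dy = 4.7 - 4.7 = 0.0
dx = -1.4 - 13.1 = -14.5
m = 0.0/(-14.5) = 0

m = 0


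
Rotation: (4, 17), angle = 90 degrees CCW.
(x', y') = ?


cos(90) = 0, sin(90) = 1
x' = 4*0 - 17*1 = -17
y' = 4*1 + 17*0 = 4

(-17, 4)


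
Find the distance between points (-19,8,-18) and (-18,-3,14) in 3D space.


dx=1, dy=-11, dz=32
d = sqrt(1+121+1024) = sqrt(1146) = 33.8526

33.8526


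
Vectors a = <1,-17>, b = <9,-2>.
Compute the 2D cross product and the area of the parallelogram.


cross = 1*(-2) + 17*9 = -2 + 153 = 151
Parallelogram area = |151| = 151

cross = 151, parallelogram area = 151


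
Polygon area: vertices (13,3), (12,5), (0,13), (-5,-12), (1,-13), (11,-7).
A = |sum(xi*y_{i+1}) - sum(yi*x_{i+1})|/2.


sum(xi*y_{i+1}) = 13*5 + 12*13 + 0*(-12) - 5*(-13) + 1*(-7) + 11*3 = 312
sum(yi*x_{i+1}) = 3*12 + 5*0 + 13*(-5) - 12*1 - 13*11 - 7*13 = -275
Area = |312 + 275|/2 = 587/2 = 293.5000

293.5000 sq units


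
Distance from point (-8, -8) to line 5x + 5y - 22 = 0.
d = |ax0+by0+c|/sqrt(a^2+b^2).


|5*(-8) + 5*(-8) - 22| = |-102| = 102
sqrt(25 + 25) = sqrt(50) = 7.0711
d = 102/sqrt(50) = 14.4250

14.4250


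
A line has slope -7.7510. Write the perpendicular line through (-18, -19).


Perpendicular slope = -1/m1 = -1/(-7.7510) = 0.1290
b2 = y0 - m2*x0 = -19 - 18/(-7.7510) = -19 + 2.3223 = -16.6777

y = 0.1290x - 16.6777


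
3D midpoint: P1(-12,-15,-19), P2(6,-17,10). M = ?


Mx = (-12+6)/2 = -3.0000
My = (-15- 17)/2 = -16.0000
Mz = (-19+10)/2 = -4.5000

M = (-3.0000, -16.0000, -4.5000)


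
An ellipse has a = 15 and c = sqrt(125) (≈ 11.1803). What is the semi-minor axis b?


b^2 = 15^2 - (sqrt(125))^2 = 225 - 125 = 100
b = sqrt(100) = 10

b = 10


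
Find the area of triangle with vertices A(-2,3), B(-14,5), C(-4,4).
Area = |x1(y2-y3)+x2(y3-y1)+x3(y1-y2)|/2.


-2*(5-4) = -2
-14*(4-3) = -14
-4*(3-5) = 8
sum = -8
Area = |-8|/2 = 4.0000

4.0000 sq units


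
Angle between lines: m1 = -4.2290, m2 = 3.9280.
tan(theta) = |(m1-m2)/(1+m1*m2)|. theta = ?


m1-m2 = -8.157
1+m1*m2 = -15.611512
tan(theta) = |-8.157/(-15.611512)| = 0.522499
theta = arctan(|-8.157/(-15.611512)|) = 27.5870 degrees (acute angle)

27.5870 degrees


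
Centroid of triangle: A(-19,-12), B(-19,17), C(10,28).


Gx = (-19- 19+10)/3 = -28/3 = -9.3333
Gy = (-12+17+28)/3 = 33/3 = 11.0000

G = (-9.3333, 11.0000)


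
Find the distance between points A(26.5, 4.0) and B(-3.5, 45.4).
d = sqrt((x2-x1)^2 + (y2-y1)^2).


dx = -3.5 - 26.5 = -30.0
dy = 45.4 - 4.0 = 41.4
d = sqrt(900.0 + 1713.96) = sqrt(2613.96) = 51.1269

51.1269


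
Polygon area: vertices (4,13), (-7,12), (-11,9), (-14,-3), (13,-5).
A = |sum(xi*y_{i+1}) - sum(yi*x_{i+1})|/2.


sum(xi*y_{i+1}) = 4*12 - 7*9 - 11*(-3) - 14*(-5) + 13*13 = 257
sum(yi*x_{i+1}) = 13*(-7) + 12*(-11) + 9*(-14) - 3*13 - 5*4 = -408
Area = |257 + 408|/2 = 665/2 = 332.5000

332.5000 sq units


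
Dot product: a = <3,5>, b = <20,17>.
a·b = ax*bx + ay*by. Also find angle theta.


a·b = 3*20 + 5*17 = 60 + 85 = 145
|a| = sqrt(9+25) = 5.8310
|b| = sqrt(400+289) = 26.2488
cos(theta) = 145/(sqrt(34)*sqrt(689)) = 145/sqrt(23426) = 0.947368
theta = arccos(145/sqrt(23426)) = 18.6717 degrees

a·b = 145, theta = 18.6717 deg


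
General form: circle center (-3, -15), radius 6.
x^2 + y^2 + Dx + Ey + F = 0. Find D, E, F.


(x+ 3)^2 + (y+ 15)^2 = 6^2
D = -2h = 6, E = -2k = 30
F = h^2+k^2-r^2 = 9+225-36 = 198

D = 6, E = 30, F = 198


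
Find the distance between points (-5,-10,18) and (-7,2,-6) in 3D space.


dx=-2, dy=12, dz=-24
d = sqrt(4+144+576) = sqrt(724) = 26.9072

26.9072


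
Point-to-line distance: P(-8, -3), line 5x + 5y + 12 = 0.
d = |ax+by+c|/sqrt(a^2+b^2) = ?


|5*(-8) + 5*(-3) + 12| = |-43| = 43
sqrt(25 + 25) = sqrt(50) = 7.0711
d = 43/sqrt(50) = 6.0811

6.0811


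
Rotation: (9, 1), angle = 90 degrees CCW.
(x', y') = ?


cos(90) = 0, sin(90) = 1
x' = 9*0 - 1*1 = -1
y' = 9*1 + 1*0 = 9

(-1, 9)


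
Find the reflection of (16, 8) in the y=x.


Reflection rule for y=x: (y, x)
(16, 8) -> (8, 16)

(8, 16)


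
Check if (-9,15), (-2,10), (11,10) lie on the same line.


-9*(10-10) - 2*(10-15) + 11*(15-10)
= 0 + 10 + 55 = 65

No, not collinear (determinant = 65)


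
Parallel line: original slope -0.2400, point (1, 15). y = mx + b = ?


Parallel lines have equal slopes.
m2 = -0.2400
b2 = 15 + 0.2400*1 = 15.2400

y = -0.2400x + 15.2400


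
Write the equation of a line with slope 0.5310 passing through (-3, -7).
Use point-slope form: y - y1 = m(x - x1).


y + 7 = 0.5310(x + 3)
y = 0.5310x - 7 - 0.5310*(-3)
y = 0.5310x - 5.4070

y = 0.5310x - 5.4070


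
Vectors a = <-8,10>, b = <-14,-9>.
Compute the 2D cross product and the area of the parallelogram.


cross = -8*(-9) - 10*(-14) = 72 + 140 = 212
Parallelogram area = |212| = 212

cross = 212, parallelogram area = 212


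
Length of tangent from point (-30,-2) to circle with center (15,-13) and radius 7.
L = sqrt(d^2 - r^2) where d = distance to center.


d = sqrt((-30-15)^2 + (-2+ 13)^2) = sqrt(2025+121) = 46.3249
L = sqrt(2146.0000 - 49) = sqrt(2097.0000) = 45.7930

45.7930


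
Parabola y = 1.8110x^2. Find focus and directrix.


a = 1.8110
1/(4a) = 0.1380
Focus = (0, 0.1380)
Directrix: y = -0.1380

Focus = (0, 0.1380), Directrix: y = -0.1380


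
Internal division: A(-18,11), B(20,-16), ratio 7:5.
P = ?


Px = (7*20 + 5*(-18))/12 = 50/12 = 4.1667
Py = (7*(-16) + 5*11)/12 = -57/12 = -4.7500

P = (4.1667, -4.7500)


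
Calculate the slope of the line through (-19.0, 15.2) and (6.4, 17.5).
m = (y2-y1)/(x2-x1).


dy = 17.5 - 15.2 = 2.3
dx = 6.4 + 19.0 = 25.4
m = 2.3/25.4 = 0.0906

m = 0.0906


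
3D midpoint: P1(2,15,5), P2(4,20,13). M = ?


Mx = (2+4)/2 = 3.0000
My = (15+20)/2 = 17.5000
Mz = (5+13)/2 = 9.0000

M = (3.0000, 17.5000, 9.0000)


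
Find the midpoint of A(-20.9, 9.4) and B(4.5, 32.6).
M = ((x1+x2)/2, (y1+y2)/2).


Mx = (-20.9 + 4.5)/2 = -16.4/2 = -8.2000
My = (9.4 + 32.6)/2 = 42.0/2 = 21.0000

(-8.2000, 21.0000)


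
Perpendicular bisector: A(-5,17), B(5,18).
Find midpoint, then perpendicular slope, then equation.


Midpoint = (0, 17.5)
Slope of AB = dy/dx = 1/10 = 0.1000
Perp slope = -dx/dy = -10/1 = -10.0000
b = My - (perp slope)*Mx = 17.5 + (10*0)/1 = 17.5 + 0 = 17.5000

y = -10.0000x + 17.5000


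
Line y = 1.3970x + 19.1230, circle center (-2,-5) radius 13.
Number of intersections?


Substitute y = 1.3970x + 19.1230: (x+ 2)^2 + (1.3970x+19.1230+ 5)^2 = 169
Expand to Ax^2 + Bx + C = 0, where b-k = 24.123
A = 1+m^2 = 2.951609
B = 2(m(b-k) - h) = 2(1.3970*24.123 + 2) = 71.399662
C = h^2 + (b-k)^2 - r^2 = 4 + 581.919129 - 169 = 416.919129
disc = B^2-4AC = 5097.9117 - 4922.3290 = 175.5827
disc > 0

2 intersection points


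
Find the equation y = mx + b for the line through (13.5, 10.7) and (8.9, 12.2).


m = (1.5)/(-4.6) = -0.3261
b = y1 - m*x1 = 10.7 - (1.5*13.5)/(-4.6) = 10.7 + 4.4022 = 15.1022

y = -0.3261x + 15.1022


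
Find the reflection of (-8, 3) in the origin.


Reflection rule for origin: (-x, -y)
(-8, 3) -> (8, -3)

(8, -3)


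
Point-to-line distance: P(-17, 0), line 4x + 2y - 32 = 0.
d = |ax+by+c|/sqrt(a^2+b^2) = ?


|4*(-17) + 2*0 - 32| = |-100| = 100
sqrt(16 + 4) = sqrt(20) = 4.4721
d = 100/sqrt(20) = 22.3607

22.3607


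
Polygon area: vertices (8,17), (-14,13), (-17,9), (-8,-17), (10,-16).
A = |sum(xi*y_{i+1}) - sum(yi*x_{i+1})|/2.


sum(xi*y_{i+1}) = 8*13 - 14*9 - 17*(-17) - 8*(-16) + 10*17 = 565
sum(yi*x_{i+1}) = 17*(-14) + 13*(-17) + 9*(-8) - 17*10 - 16*8 = -829
Area = |565 + 829|/2 = 1394/2 = 697.0000

697.0000 sq units


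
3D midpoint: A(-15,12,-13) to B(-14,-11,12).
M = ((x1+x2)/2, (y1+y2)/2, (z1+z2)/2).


Mx = (-15- 14)/2 = -14.5000
My = (12- 11)/2 = 0.5000
Mz = (-13+12)/2 = -0.5000

M = (-14.5000, 0.5000, -0.5000)


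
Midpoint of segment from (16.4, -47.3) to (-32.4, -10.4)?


Mx = (16.4 - 32.4)/2 = -16.0/2 = -8.0000
My = (-47.3 - 10.4)/2 = -57.7/2 = -28.8500

(-8.0000, -28.8500)


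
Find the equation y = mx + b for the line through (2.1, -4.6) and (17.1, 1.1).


m = (5.7)/(15) = 0.3800
b = y1 - m*x1 = -4.6 - (5.7*2.1)/(15) = -4.6 - 0.7980 = -5.3980

y = 0.3800x - 5.3980


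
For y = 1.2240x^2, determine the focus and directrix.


a = 1.2240
1/(4a) = 0.2042
Focus = (0, 0.2042)
Directrix: y = -0.2042

Focus = (0, 0.2042), Directrix: y = -0.2042


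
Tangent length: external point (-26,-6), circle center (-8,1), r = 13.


d = sqrt((-26+ 8)^2 + (-6-1)^2) = sqrt(324+49) = 19.3132
L = sqrt(373.0000 - 169) = sqrt(204.0000) = 14.2829

14.2829


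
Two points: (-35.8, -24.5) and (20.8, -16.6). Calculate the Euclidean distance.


dx = 20.8 + 35.8 = 56.6
dy = -16.6 + 24.5 = 7.9
d = sqrt(3203.56 + 62.41) = sqrt(3265.97) = 57.1487

57.1487
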